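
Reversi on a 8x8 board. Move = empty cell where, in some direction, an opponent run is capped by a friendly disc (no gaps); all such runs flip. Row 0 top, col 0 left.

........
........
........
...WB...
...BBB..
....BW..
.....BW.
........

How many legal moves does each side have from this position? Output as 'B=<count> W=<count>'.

Answer: B=6 W=4

Derivation:
-- B to move --
(2,2): flips 1 -> legal
(2,3): flips 1 -> legal
(2,4): no bracket -> illegal
(3,2): flips 1 -> legal
(4,2): no bracket -> illegal
(4,6): no bracket -> illegal
(5,6): flips 1 -> legal
(5,7): no bracket -> illegal
(6,4): no bracket -> illegal
(6,7): flips 1 -> legal
(7,5): no bracket -> illegal
(7,6): no bracket -> illegal
(7,7): flips 2 -> legal
B mobility = 6
-- W to move --
(2,3): no bracket -> illegal
(2,4): no bracket -> illegal
(2,5): no bracket -> illegal
(3,2): no bracket -> illegal
(3,5): flips 2 -> legal
(3,6): no bracket -> illegal
(4,2): no bracket -> illegal
(4,6): no bracket -> illegal
(5,2): no bracket -> illegal
(5,3): flips 2 -> legal
(5,6): no bracket -> illegal
(6,3): no bracket -> illegal
(6,4): flips 1 -> legal
(7,4): no bracket -> illegal
(7,5): flips 1 -> legal
(7,6): no bracket -> illegal
W mobility = 4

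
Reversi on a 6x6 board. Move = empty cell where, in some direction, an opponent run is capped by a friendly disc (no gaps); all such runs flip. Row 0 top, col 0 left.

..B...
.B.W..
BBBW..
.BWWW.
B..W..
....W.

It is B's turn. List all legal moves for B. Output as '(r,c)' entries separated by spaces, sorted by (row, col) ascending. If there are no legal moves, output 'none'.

(0,3): no bracket -> illegal
(0,4): flips 1 -> legal
(1,2): no bracket -> illegal
(1,4): no bracket -> illegal
(2,4): flips 2 -> legal
(2,5): no bracket -> illegal
(3,5): flips 3 -> legal
(4,1): no bracket -> illegal
(4,2): flips 1 -> legal
(4,4): flips 1 -> legal
(4,5): no bracket -> illegal
(5,2): no bracket -> illegal
(5,3): no bracket -> illegal
(5,5): no bracket -> illegal

Answer: (0,4) (2,4) (3,5) (4,2) (4,4)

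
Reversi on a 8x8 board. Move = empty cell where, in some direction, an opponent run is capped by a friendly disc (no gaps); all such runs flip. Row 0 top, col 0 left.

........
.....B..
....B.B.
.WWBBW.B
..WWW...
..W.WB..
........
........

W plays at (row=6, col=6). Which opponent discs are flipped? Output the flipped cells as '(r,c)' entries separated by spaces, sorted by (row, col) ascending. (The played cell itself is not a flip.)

Answer: (5,5)

Derivation:
Dir NW: opp run (5,5) capped by W -> flip
Dir N: first cell '.' (not opp) -> no flip
Dir NE: first cell '.' (not opp) -> no flip
Dir W: first cell '.' (not opp) -> no flip
Dir E: first cell '.' (not opp) -> no flip
Dir SW: first cell '.' (not opp) -> no flip
Dir S: first cell '.' (not opp) -> no flip
Dir SE: first cell '.' (not opp) -> no flip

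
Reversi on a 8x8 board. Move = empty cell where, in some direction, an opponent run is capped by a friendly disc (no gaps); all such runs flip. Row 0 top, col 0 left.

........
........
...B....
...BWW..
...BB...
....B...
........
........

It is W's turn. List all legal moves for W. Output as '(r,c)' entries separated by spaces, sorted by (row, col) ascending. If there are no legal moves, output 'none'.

(1,2): flips 1 -> legal
(1,3): no bracket -> illegal
(1,4): no bracket -> illegal
(2,2): no bracket -> illegal
(2,4): no bracket -> illegal
(3,2): flips 1 -> legal
(4,2): no bracket -> illegal
(4,5): no bracket -> illegal
(5,2): flips 1 -> legal
(5,3): flips 1 -> legal
(5,5): no bracket -> illegal
(6,3): no bracket -> illegal
(6,4): flips 2 -> legal
(6,5): no bracket -> illegal

Answer: (1,2) (3,2) (5,2) (5,3) (6,4)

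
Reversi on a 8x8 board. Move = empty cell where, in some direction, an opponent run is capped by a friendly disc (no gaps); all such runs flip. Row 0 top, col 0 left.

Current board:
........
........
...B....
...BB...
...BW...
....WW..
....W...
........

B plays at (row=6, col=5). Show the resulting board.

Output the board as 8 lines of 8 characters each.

Place B at (6,5); scan 8 dirs for brackets.
Dir NW: opp run (5,4) capped by B -> flip
Dir N: opp run (5,5), next='.' -> no flip
Dir NE: first cell '.' (not opp) -> no flip
Dir W: opp run (6,4), next='.' -> no flip
Dir E: first cell '.' (not opp) -> no flip
Dir SW: first cell '.' (not opp) -> no flip
Dir S: first cell '.' (not opp) -> no flip
Dir SE: first cell '.' (not opp) -> no flip
All flips: (5,4)

Answer: ........
........
...B....
...BB...
...BW...
....BW..
....WB..
........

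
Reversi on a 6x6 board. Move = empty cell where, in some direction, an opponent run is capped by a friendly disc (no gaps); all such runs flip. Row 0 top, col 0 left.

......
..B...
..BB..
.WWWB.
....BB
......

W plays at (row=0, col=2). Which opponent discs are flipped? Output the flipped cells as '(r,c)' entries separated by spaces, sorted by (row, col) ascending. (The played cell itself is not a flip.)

Answer: (1,2) (2,2)

Derivation:
Dir NW: edge -> no flip
Dir N: edge -> no flip
Dir NE: edge -> no flip
Dir W: first cell '.' (not opp) -> no flip
Dir E: first cell '.' (not opp) -> no flip
Dir SW: first cell '.' (not opp) -> no flip
Dir S: opp run (1,2) (2,2) capped by W -> flip
Dir SE: first cell '.' (not opp) -> no flip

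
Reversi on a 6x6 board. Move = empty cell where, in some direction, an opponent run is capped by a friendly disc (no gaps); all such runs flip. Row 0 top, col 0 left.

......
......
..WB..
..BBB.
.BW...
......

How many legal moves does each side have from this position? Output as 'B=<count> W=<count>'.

-- B to move --
(1,1): flips 1 -> legal
(1,2): flips 1 -> legal
(1,3): no bracket -> illegal
(2,1): flips 1 -> legal
(3,1): no bracket -> illegal
(4,3): flips 1 -> legal
(5,1): flips 1 -> legal
(5,2): flips 1 -> legal
(5,3): no bracket -> illegal
B mobility = 6
-- W to move --
(1,2): no bracket -> illegal
(1,3): no bracket -> illegal
(1,4): no bracket -> illegal
(2,1): no bracket -> illegal
(2,4): flips 2 -> legal
(2,5): no bracket -> illegal
(3,0): no bracket -> illegal
(3,1): no bracket -> illegal
(3,5): no bracket -> illegal
(4,0): flips 1 -> legal
(4,3): no bracket -> illegal
(4,4): flips 1 -> legal
(4,5): no bracket -> illegal
(5,0): no bracket -> illegal
(5,1): no bracket -> illegal
(5,2): no bracket -> illegal
W mobility = 3

Answer: B=6 W=3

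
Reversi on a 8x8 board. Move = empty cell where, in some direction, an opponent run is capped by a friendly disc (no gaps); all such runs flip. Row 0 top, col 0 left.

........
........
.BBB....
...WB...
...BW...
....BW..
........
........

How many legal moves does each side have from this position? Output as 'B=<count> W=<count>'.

Answer: B=4 W=7

Derivation:
-- B to move --
(2,4): no bracket -> illegal
(3,2): flips 1 -> legal
(3,5): no bracket -> illegal
(4,2): no bracket -> illegal
(4,5): flips 1 -> legal
(4,6): no bracket -> illegal
(5,3): no bracket -> illegal
(5,6): flips 1 -> legal
(6,4): no bracket -> illegal
(6,5): no bracket -> illegal
(6,6): flips 3 -> legal
B mobility = 4
-- W to move --
(1,0): no bracket -> illegal
(1,1): flips 1 -> legal
(1,2): no bracket -> illegal
(1,3): flips 1 -> legal
(1,4): no bracket -> illegal
(2,0): no bracket -> illegal
(2,4): flips 1 -> legal
(2,5): no bracket -> illegal
(3,0): no bracket -> illegal
(3,1): no bracket -> illegal
(3,2): no bracket -> illegal
(3,5): flips 1 -> legal
(4,2): flips 1 -> legal
(4,5): no bracket -> illegal
(5,2): no bracket -> illegal
(5,3): flips 2 -> legal
(6,3): no bracket -> illegal
(6,4): flips 1 -> legal
(6,5): no bracket -> illegal
W mobility = 7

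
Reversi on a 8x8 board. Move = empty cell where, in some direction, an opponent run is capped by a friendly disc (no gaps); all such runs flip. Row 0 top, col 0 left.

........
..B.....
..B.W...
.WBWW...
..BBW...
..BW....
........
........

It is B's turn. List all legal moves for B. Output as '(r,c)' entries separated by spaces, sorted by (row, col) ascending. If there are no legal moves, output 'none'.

(1,3): no bracket -> illegal
(1,4): no bracket -> illegal
(1,5): flips 2 -> legal
(2,0): flips 1 -> legal
(2,1): no bracket -> illegal
(2,3): flips 1 -> legal
(2,5): flips 1 -> legal
(3,0): flips 1 -> legal
(3,5): flips 2 -> legal
(4,0): flips 1 -> legal
(4,1): no bracket -> illegal
(4,5): flips 1 -> legal
(5,4): flips 1 -> legal
(5,5): flips 2 -> legal
(6,2): no bracket -> illegal
(6,3): flips 1 -> legal
(6,4): flips 1 -> legal

Answer: (1,5) (2,0) (2,3) (2,5) (3,0) (3,5) (4,0) (4,5) (5,4) (5,5) (6,3) (6,4)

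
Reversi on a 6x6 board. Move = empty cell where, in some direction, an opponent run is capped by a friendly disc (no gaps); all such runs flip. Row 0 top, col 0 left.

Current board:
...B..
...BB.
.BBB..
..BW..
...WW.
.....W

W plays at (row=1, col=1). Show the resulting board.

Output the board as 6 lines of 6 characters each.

Place W at (1,1); scan 8 dirs for brackets.
Dir NW: first cell '.' (not opp) -> no flip
Dir N: first cell '.' (not opp) -> no flip
Dir NE: first cell '.' (not opp) -> no flip
Dir W: first cell '.' (not opp) -> no flip
Dir E: first cell '.' (not opp) -> no flip
Dir SW: first cell '.' (not opp) -> no flip
Dir S: opp run (2,1), next='.' -> no flip
Dir SE: opp run (2,2) capped by W -> flip
All flips: (2,2)

Answer: ...B..
.W.BB.
.BWB..
..BW..
...WW.
.....W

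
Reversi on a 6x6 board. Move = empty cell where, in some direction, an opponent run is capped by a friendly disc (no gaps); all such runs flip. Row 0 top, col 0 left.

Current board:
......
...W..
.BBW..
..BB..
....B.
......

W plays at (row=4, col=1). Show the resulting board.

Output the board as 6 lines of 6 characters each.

Place W at (4,1); scan 8 dirs for brackets.
Dir NW: first cell '.' (not opp) -> no flip
Dir N: first cell '.' (not opp) -> no flip
Dir NE: opp run (3,2) capped by W -> flip
Dir W: first cell '.' (not opp) -> no flip
Dir E: first cell '.' (not opp) -> no flip
Dir SW: first cell '.' (not opp) -> no flip
Dir S: first cell '.' (not opp) -> no flip
Dir SE: first cell '.' (not opp) -> no flip
All flips: (3,2)

Answer: ......
...W..
.BBW..
..WB..
.W..B.
......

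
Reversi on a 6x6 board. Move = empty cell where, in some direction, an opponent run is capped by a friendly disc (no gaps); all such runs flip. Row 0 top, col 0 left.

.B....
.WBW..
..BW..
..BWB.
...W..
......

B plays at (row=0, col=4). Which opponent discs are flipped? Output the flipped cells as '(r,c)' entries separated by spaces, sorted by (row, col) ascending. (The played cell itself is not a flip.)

Dir NW: edge -> no flip
Dir N: edge -> no flip
Dir NE: edge -> no flip
Dir W: first cell '.' (not opp) -> no flip
Dir E: first cell '.' (not opp) -> no flip
Dir SW: opp run (1,3) capped by B -> flip
Dir S: first cell '.' (not opp) -> no flip
Dir SE: first cell '.' (not opp) -> no flip

Answer: (1,3)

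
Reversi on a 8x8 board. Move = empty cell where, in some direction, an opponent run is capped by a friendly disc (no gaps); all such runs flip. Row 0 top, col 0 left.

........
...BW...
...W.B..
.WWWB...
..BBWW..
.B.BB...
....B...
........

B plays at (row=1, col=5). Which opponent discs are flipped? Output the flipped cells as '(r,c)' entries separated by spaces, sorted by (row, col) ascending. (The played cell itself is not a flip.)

Answer: (1,4)

Derivation:
Dir NW: first cell '.' (not opp) -> no flip
Dir N: first cell '.' (not opp) -> no flip
Dir NE: first cell '.' (not opp) -> no flip
Dir W: opp run (1,4) capped by B -> flip
Dir E: first cell '.' (not opp) -> no flip
Dir SW: first cell '.' (not opp) -> no flip
Dir S: first cell 'B' (not opp) -> no flip
Dir SE: first cell '.' (not opp) -> no flip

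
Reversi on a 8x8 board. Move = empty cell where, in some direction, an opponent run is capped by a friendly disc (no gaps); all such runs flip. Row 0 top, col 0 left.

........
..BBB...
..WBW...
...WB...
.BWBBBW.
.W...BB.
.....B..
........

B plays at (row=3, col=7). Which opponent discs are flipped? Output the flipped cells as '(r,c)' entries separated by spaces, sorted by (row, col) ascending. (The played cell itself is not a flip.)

Dir NW: first cell '.' (not opp) -> no flip
Dir N: first cell '.' (not opp) -> no flip
Dir NE: edge -> no flip
Dir W: first cell '.' (not opp) -> no flip
Dir E: edge -> no flip
Dir SW: opp run (4,6) capped by B -> flip
Dir S: first cell '.' (not opp) -> no flip
Dir SE: edge -> no flip

Answer: (4,6)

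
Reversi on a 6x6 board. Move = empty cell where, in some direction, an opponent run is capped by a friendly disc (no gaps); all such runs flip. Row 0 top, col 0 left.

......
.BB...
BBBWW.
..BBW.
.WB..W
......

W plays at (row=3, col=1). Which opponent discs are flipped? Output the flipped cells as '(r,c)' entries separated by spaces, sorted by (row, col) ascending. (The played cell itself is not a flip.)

Answer: (3,2) (3,3)

Derivation:
Dir NW: opp run (2,0), next=edge -> no flip
Dir N: opp run (2,1) (1,1), next='.' -> no flip
Dir NE: opp run (2,2), next='.' -> no flip
Dir W: first cell '.' (not opp) -> no flip
Dir E: opp run (3,2) (3,3) capped by W -> flip
Dir SW: first cell '.' (not opp) -> no flip
Dir S: first cell 'W' (not opp) -> no flip
Dir SE: opp run (4,2), next='.' -> no flip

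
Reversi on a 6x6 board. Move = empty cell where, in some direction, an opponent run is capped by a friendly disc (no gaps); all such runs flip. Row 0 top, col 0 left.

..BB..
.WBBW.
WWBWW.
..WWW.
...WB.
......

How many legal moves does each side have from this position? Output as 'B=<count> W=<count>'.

Answer: B=10 W=4

Derivation:
-- B to move --
(0,0): flips 1 -> legal
(0,1): no bracket -> illegal
(0,4): flips 3 -> legal
(0,5): no bracket -> illegal
(1,0): flips 1 -> legal
(1,5): flips 1 -> legal
(2,5): flips 3 -> legal
(3,0): flips 1 -> legal
(3,1): no bracket -> illegal
(3,5): flips 1 -> legal
(4,1): no bracket -> illegal
(4,2): flips 2 -> legal
(4,5): flips 2 -> legal
(5,2): no bracket -> illegal
(5,3): flips 3 -> legal
(5,4): no bracket -> illegal
B mobility = 10
-- W to move --
(0,1): flips 1 -> legal
(0,4): no bracket -> illegal
(3,1): no bracket -> illegal
(3,5): no bracket -> illegal
(4,5): flips 1 -> legal
(5,3): no bracket -> illegal
(5,4): flips 1 -> legal
(5,5): flips 1 -> legal
W mobility = 4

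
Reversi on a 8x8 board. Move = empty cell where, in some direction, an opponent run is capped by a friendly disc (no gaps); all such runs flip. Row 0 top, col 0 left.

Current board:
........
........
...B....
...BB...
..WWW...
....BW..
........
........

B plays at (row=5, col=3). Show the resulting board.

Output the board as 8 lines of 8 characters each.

Answer: ........
........
...B....
...BB...
..WBW...
...BBW..
........
........

Derivation:
Place B at (5,3); scan 8 dirs for brackets.
Dir NW: opp run (4,2), next='.' -> no flip
Dir N: opp run (4,3) capped by B -> flip
Dir NE: opp run (4,4), next='.' -> no flip
Dir W: first cell '.' (not opp) -> no flip
Dir E: first cell 'B' (not opp) -> no flip
Dir SW: first cell '.' (not opp) -> no flip
Dir S: first cell '.' (not opp) -> no flip
Dir SE: first cell '.' (not opp) -> no flip
All flips: (4,3)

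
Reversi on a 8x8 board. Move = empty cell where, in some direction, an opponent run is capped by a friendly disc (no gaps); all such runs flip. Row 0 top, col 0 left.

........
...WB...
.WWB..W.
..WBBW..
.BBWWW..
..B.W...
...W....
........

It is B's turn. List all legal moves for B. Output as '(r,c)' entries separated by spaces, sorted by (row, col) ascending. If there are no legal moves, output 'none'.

Answer: (0,3) (1,1) (1,2) (2,0) (3,1) (3,6) (4,6) (5,3) (5,5) (5,6) (6,4) (7,4)

Derivation:
(0,2): no bracket -> illegal
(0,3): flips 1 -> legal
(0,4): no bracket -> illegal
(1,0): no bracket -> illegal
(1,1): flips 1 -> legal
(1,2): flips 3 -> legal
(1,5): no bracket -> illegal
(1,6): no bracket -> illegal
(1,7): no bracket -> illegal
(2,0): flips 2 -> legal
(2,4): no bracket -> illegal
(2,5): no bracket -> illegal
(2,7): no bracket -> illegal
(3,0): no bracket -> illegal
(3,1): flips 1 -> legal
(3,6): flips 1 -> legal
(3,7): no bracket -> illegal
(4,6): flips 3 -> legal
(5,3): flips 1 -> legal
(5,5): flips 1 -> legal
(5,6): flips 1 -> legal
(6,2): no bracket -> illegal
(6,4): flips 2 -> legal
(6,5): no bracket -> illegal
(7,2): no bracket -> illegal
(7,3): no bracket -> illegal
(7,4): flips 1 -> legal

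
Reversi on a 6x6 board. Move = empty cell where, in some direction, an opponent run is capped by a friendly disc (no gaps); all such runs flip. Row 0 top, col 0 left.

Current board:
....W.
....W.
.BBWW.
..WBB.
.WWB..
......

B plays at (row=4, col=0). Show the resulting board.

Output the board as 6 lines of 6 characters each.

Answer: ....W.
....W.
.BBWW.
..WBB.
BBBB..
......

Derivation:
Place B at (4,0); scan 8 dirs for brackets.
Dir NW: edge -> no flip
Dir N: first cell '.' (not opp) -> no flip
Dir NE: first cell '.' (not opp) -> no flip
Dir W: edge -> no flip
Dir E: opp run (4,1) (4,2) capped by B -> flip
Dir SW: edge -> no flip
Dir S: first cell '.' (not opp) -> no flip
Dir SE: first cell '.' (not opp) -> no flip
All flips: (4,1) (4,2)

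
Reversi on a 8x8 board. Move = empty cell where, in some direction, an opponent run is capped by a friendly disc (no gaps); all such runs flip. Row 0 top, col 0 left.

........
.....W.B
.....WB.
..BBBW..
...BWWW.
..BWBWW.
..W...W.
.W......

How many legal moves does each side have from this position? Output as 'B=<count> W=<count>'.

-- B to move --
(0,4): flips 1 -> legal
(0,5): no bracket -> illegal
(0,6): no bracket -> illegal
(1,4): no bracket -> illegal
(1,6): flips 1 -> legal
(2,4): flips 1 -> legal
(3,6): flips 2 -> legal
(3,7): no bracket -> illegal
(4,2): no bracket -> illegal
(4,7): flips 3 -> legal
(5,1): no bracket -> illegal
(5,7): flips 2 -> legal
(6,0): no bracket -> illegal
(6,1): no bracket -> illegal
(6,3): flips 1 -> legal
(6,4): no bracket -> illegal
(6,5): no bracket -> illegal
(6,7): flips 2 -> legal
(7,0): no bracket -> illegal
(7,2): flips 1 -> legal
(7,3): no bracket -> illegal
(7,5): no bracket -> illegal
(7,6): no bracket -> illegal
(7,7): flips 3 -> legal
B mobility = 10
-- W to move --
(0,6): no bracket -> illegal
(0,7): no bracket -> illegal
(1,6): no bracket -> illegal
(2,1): no bracket -> illegal
(2,2): flips 1 -> legal
(2,3): flips 3 -> legal
(2,4): flips 1 -> legal
(2,7): flips 1 -> legal
(3,1): flips 3 -> legal
(3,6): no bracket -> illegal
(3,7): flips 1 -> legal
(4,1): no bracket -> illegal
(4,2): flips 2 -> legal
(5,1): flips 1 -> legal
(6,1): flips 3 -> legal
(6,3): flips 1 -> legal
(6,4): flips 1 -> legal
(6,5): no bracket -> illegal
W mobility = 11

Answer: B=10 W=11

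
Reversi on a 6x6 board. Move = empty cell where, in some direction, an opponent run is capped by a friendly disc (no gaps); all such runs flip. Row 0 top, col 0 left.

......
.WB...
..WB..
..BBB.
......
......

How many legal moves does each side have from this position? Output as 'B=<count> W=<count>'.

-- B to move --
(0,0): flips 2 -> legal
(0,1): no bracket -> illegal
(0,2): no bracket -> illegal
(1,0): flips 1 -> legal
(1,3): no bracket -> illegal
(2,0): no bracket -> illegal
(2,1): flips 1 -> legal
(3,1): no bracket -> illegal
B mobility = 3
-- W to move --
(0,1): no bracket -> illegal
(0,2): flips 1 -> legal
(0,3): no bracket -> illegal
(1,3): flips 1 -> legal
(1,4): no bracket -> illegal
(2,1): no bracket -> illegal
(2,4): flips 1 -> legal
(2,5): no bracket -> illegal
(3,1): no bracket -> illegal
(3,5): no bracket -> illegal
(4,1): no bracket -> illegal
(4,2): flips 1 -> legal
(4,3): no bracket -> illegal
(4,4): flips 1 -> legal
(4,5): no bracket -> illegal
W mobility = 5

Answer: B=3 W=5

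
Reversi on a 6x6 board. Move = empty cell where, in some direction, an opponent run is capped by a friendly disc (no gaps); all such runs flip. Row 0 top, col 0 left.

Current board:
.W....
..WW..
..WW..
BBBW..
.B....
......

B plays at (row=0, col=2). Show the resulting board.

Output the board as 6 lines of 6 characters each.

Answer: .WB...
..BW..
..BW..
BBBW..
.B....
......

Derivation:
Place B at (0,2); scan 8 dirs for brackets.
Dir NW: edge -> no flip
Dir N: edge -> no flip
Dir NE: edge -> no flip
Dir W: opp run (0,1), next='.' -> no flip
Dir E: first cell '.' (not opp) -> no flip
Dir SW: first cell '.' (not opp) -> no flip
Dir S: opp run (1,2) (2,2) capped by B -> flip
Dir SE: opp run (1,3), next='.' -> no flip
All flips: (1,2) (2,2)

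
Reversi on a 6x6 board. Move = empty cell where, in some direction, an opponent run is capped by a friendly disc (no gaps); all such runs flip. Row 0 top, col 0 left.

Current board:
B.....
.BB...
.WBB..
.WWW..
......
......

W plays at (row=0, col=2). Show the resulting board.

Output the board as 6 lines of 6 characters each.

Answer: B.W...
.BW...
.WWB..
.WWW..
......
......

Derivation:
Place W at (0,2); scan 8 dirs for brackets.
Dir NW: edge -> no flip
Dir N: edge -> no flip
Dir NE: edge -> no flip
Dir W: first cell '.' (not opp) -> no flip
Dir E: first cell '.' (not opp) -> no flip
Dir SW: opp run (1,1), next='.' -> no flip
Dir S: opp run (1,2) (2,2) capped by W -> flip
Dir SE: first cell '.' (not opp) -> no flip
All flips: (1,2) (2,2)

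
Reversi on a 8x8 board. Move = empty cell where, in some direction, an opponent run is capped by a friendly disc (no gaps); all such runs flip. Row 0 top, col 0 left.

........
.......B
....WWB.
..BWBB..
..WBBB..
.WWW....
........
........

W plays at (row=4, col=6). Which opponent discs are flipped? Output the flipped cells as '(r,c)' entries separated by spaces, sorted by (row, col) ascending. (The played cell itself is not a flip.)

Dir NW: opp run (3,5) capped by W -> flip
Dir N: first cell '.' (not opp) -> no flip
Dir NE: first cell '.' (not opp) -> no flip
Dir W: opp run (4,5) (4,4) (4,3) capped by W -> flip
Dir E: first cell '.' (not opp) -> no flip
Dir SW: first cell '.' (not opp) -> no flip
Dir S: first cell '.' (not opp) -> no flip
Dir SE: first cell '.' (not opp) -> no flip

Answer: (3,5) (4,3) (4,4) (4,5)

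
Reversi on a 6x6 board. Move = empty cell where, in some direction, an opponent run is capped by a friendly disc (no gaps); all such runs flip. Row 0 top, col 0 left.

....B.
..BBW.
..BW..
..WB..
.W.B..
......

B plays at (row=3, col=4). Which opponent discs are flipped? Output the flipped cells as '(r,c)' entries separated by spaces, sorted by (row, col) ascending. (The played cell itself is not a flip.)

Dir NW: opp run (2,3) capped by B -> flip
Dir N: first cell '.' (not opp) -> no flip
Dir NE: first cell '.' (not opp) -> no flip
Dir W: first cell 'B' (not opp) -> no flip
Dir E: first cell '.' (not opp) -> no flip
Dir SW: first cell 'B' (not opp) -> no flip
Dir S: first cell '.' (not opp) -> no flip
Dir SE: first cell '.' (not opp) -> no flip

Answer: (2,3)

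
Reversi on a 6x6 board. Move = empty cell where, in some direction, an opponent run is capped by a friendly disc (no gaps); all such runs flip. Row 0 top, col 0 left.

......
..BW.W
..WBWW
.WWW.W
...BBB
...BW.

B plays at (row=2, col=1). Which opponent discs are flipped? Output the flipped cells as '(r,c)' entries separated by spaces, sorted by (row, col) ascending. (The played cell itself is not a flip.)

Dir NW: first cell '.' (not opp) -> no flip
Dir N: first cell '.' (not opp) -> no flip
Dir NE: first cell 'B' (not opp) -> no flip
Dir W: first cell '.' (not opp) -> no flip
Dir E: opp run (2,2) capped by B -> flip
Dir SW: first cell '.' (not opp) -> no flip
Dir S: opp run (3,1), next='.' -> no flip
Dir SE: opp run (3,2) capped by B -> flip

Answer: (2,2) (3,2)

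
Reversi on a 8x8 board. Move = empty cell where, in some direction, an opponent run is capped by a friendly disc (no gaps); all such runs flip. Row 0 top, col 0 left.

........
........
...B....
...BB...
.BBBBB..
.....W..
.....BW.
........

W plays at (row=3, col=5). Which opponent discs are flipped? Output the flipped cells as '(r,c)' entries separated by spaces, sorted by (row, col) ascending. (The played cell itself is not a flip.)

Dir NW: first cell '.' (not opp) -> no flip
Dir N: first cell '.' (not opp) -> no flip
Dir NE: first cell '.' (not opp) -> no flip
Dir W: opp run (3,4) (3,3), next='.' -> no flip
Dir E: first cell '.' (not opp) -> no flip
Dir SW: opp run (4,4), next='.' -> no flip
Dir S: opp run (4,5) capped by W -> flip
Dir SE: first cell '.' (not opp) -> no flip

Answer: (4,5)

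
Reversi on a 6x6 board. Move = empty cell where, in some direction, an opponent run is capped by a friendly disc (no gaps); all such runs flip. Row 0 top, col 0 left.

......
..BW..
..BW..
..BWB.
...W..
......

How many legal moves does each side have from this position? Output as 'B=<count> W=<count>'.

Answer: B=6 W=8

Derivation:
-- B to move --
(0,2): no bracket -> illegal
(0,3): no bracket -> illegal
(0,4): flips 1 -> legal
(1,4): flips 2 -> legal
(2,4): flips 1 -> legal
(4,2): no bracket -> illegal
(4,4): flips 1 -> legal
(5,2): flips 1 -> legal
(5,3): no bracket -> illegal
(5,4): flips 1 -> legal
B mobility = 6
-- W to move --
(0,1): flips 1 -> legal
(0,2): no bracket -> illegal
(0,3): no bracket -> illegal
(1,1): flips 2 -> legal
(2,1): flips 2 -> legal
(2,4): no bracket -> illegal
(2,5): flips 1 -> legal
(3,1): flips 2 -> legal
(3,5): flips 1 -> legal
(4,1): flips 1 -> legal
(4,2): no bracket -> illegal
(4,4): no bracket -> illegal
(4,5): flips 1 -> legal
W mobility = 8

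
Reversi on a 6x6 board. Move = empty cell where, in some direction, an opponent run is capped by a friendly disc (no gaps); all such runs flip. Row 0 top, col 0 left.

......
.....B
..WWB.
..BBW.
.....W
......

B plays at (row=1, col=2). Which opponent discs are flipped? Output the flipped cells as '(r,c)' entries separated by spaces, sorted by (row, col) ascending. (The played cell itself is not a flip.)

Dir NW: first cell '.' (not opp) -> no flip
Dir N: first cell '.' (not opp) -> no flip
Dir NE: first cell '.' (not opp) -> no flip
Dir W: first cell '.' (not opp) -> no flip
Dir E: first cell '.' (not opp) -> no flip
Dir SW: first cell '.' (not opp) -> no flip
Dir S: opp run (2,2) capped by B -> flip
Dir SE: opp run (2,3) (3,4) (4,5), next=edge -> no flip

Answer: (2,2)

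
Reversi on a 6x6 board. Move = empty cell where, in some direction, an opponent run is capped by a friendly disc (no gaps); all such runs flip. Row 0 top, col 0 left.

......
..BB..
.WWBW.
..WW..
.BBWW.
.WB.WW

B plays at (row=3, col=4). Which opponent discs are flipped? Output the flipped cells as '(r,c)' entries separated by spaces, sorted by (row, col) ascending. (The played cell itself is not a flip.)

Answer: (4,3)

Derivation:
Dir NW: first cell 'B' (not opp) -> no flip
Dir N: opp run (2,4), next='.' -> no flip
Dir NE: first cell '.' (not opp) -> no flip
Dir W: opp run (3,3) (3,2), next='.' -> no flip
Dir E: first cell '.' (not opp) -> no flip
Dir SW: opp run (4,3) capped by B -> flip
Dir S: opp run (4,4) (5,4), next=edge -> no flip
Dir SE: first cell '.' (not opp) -> no flip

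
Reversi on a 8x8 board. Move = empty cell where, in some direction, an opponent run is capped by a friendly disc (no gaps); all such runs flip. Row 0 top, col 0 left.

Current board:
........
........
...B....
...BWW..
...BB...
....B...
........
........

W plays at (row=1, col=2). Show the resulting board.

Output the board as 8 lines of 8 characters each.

Place W at (1,2); scan 8 dirs for brackets.
Dir NW: first cell '.' (not opp) -> no flip
Dir N: first cell '.' (not opp) -> no flip
Dir NE: first cell '.' (not opp) -> no flip
Dir W: first cell '.' (not opp) -> no flip
Dir E: first cell '.' (not opp) -> no flip
Dir SW: first cell '.' (not opp) -> no flip
Dir S: first cell '.' (not opp) -> no flip
Dir SE: opp run (2,3) capped by W -> flip
All flips: (2,3)

Answer: ........
..W.....
...W....
...BWW..
...BB...
....B...
........
........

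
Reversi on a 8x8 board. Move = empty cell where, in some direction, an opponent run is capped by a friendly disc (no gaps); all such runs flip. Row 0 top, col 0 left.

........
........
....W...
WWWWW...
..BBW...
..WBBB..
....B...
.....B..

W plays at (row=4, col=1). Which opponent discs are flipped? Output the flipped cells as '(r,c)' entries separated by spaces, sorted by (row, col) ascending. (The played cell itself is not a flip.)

Answer: (4,2) (4,3)

Derivation:
Dir NW: first cell 'W' (not opp) -> no flip
Dir N: first cell 'W' (not opp) -> no flip
Dir NE: first cell 'W' (not opp) -> no flip
Dir W: first cell '.' (not opp) -> no flip
Dir E: opp run (4,2) (4,3) capped by W -> flip
Dir SW: first cell '.' (not opp) -> no flip
Dir S: first cell '.' (not opp) -> no flip
Dir SE: first cell 'W' (not opp) -> no flip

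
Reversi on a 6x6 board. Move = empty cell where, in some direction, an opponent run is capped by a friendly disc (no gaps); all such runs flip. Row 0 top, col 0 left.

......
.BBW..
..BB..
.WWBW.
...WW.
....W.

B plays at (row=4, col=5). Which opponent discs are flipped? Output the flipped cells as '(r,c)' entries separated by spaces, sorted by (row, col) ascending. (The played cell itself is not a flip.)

Dir NW: opp run (3,4) capped by B -> flip
Dir N: first cell '.' (not opp) -> no flip
Dir NE: edge -> no flip
Dir W: opp run (4,4) (4,3), next='.' -> no flip
Dir E: edge -> no flip
Dir SW: opp run (5,4), next=edge -> no flip
Dir S: first cell '.' (not opp) -> no flip
Dir SE: edge -> no flip

Answer: (3,4)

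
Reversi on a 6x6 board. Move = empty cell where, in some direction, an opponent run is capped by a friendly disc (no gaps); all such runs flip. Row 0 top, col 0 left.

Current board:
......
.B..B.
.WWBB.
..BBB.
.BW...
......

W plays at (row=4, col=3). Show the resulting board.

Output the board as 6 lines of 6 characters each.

Answer: ......
.B..B.
.WWBB.
..WBB.
.BWW..
......

Derivation:
Place W at (4,3); scan 8 dirs for brackets.
Dir NW: opp run (3,2) capped by W -> flip
Dir N: opp run (3,3) (2,3), next='.' -> no flip
Dir NE: opp run (3,4), next='.' -> no flip
Dir W: first cell 'W' (not opp) -> no flip
Dir E: first cell '.' (not opp) -> no flip
Dir SW: first cell '.' (not opp) -> no flip
Dir S: first cell '.' (not opp) -> no flip
Dir SE: first cell '.' (not opp) -> no flip
All flips: (3,2)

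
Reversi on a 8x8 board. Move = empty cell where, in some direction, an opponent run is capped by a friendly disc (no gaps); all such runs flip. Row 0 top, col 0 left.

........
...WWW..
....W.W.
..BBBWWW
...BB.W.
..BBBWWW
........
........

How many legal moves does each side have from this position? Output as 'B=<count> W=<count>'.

Answer: B=4 W=6

Derivation:
-- B to move --
(0,2): no bracket -> illegal
(0,3): no bracket -> illegal
(0,4): flips 2 -> legal
(0,5): no bracket -> illegal
(0,6): flips 2 -> legal
(1,2): no bracket -> illegal
(1,6): no bracket -> illegal
(1,7): flips 2 -> legal
(2,2): no bracket -> illegal
(2,3): no bracket -> illegal
(2,5): no bracket -> illegal
(2,7): no bracket -> illegal
(4,5): no bracket -> illegal
(4,7): no bracket -> illegal
(6,4): no bracket -> illegal
(6,5): no bracket -> illegal
(6,6): flips 1 -> legal
(6,7): no bracket -> illegal
B mobility = 4
-- W to move --
(2,1): no bracket -> illegal
(2,2): flips 2 -> legal
(2,3): no bracket -> illegal
(2,5): no bracket -> illegal
(3,1): flips 3 -> legal
(4,1): no bracket -> illegal
(4,2): flips 1 -> legal
(4,5): no bracket -> illegal
(5,1): flips 3 -> legal
(6,1): no bracket -> illegal
(6,2): flips 2 -> legal
(6,3): no bracket -> illegal
(6,4): flips 3 -> legal
(6,5): no bracket -> illegal
W mobility = 6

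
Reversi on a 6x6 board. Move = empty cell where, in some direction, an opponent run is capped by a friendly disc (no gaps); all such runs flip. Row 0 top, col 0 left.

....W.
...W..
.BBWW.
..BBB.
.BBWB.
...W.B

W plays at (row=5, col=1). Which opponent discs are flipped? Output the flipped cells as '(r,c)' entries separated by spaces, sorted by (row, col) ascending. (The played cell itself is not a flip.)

Answer: (3,3) (4,2)

Derivation:
Dir NW: first cell '.' (not opp) -> no flip
Dir N: opp run (4,1), next='.' -> no flip
Dir NE: opp run (4,2) (3,3) capped by W -> flip
Dir W: first cell '.' (not opp) -> no flip
Dir E: first cell '.' (not opp) -> no flip
Dir SW: edge -> no flip
Dir S: edge -> no flip
Dir SE: edge -> no flip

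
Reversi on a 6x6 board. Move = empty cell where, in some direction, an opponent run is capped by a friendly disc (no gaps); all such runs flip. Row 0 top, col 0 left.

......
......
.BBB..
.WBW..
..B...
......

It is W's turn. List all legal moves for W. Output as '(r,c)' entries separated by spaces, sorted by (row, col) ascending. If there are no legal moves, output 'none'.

Answer: (1,1) (1,3) (5,1) (5,3)

Derivation:
(1,0): no bracket -> illegal
(1,1): flips 2 -> legal
(1,2): no bracket -> illegal
(1,3): flips 2 -> legal
(1,4): no bracket -> illegal
(2,0): no bracket -> illegal
(2,4): no bracket -> illegal
(3,0): no bracket -> illegal
(3,4): no bracket -> illegal
(4,1): no bracket -> illegal
(4,3): no bracket -> illegal
(5,1): flips 1 -> legal
(5,2): no bracket -> illegal
(5,3): flips 1 -> legal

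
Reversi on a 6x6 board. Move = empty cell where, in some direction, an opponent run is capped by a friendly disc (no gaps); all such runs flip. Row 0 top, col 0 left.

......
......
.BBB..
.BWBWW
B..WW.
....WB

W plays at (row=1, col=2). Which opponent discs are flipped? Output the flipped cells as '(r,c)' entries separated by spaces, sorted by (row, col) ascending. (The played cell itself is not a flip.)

Dir NW: first cell '.' (not opp) -> no flip
Dir N: first cell '.' (not opp) -> no flip
Dir NE: first cell '.' (not opp) -> no flip
Dir W: first cell '.' (not opp) -> no flip
Dir E: first cell '.' (not opp) -> no flip
Dir SW: opp run (2,1), next='.' -> no flip
Dir S: opp run (2,2) capped by W -> flip
Dir SE: opp run (2,3) capped by W -> flip

Answer: (2,2) (2,3)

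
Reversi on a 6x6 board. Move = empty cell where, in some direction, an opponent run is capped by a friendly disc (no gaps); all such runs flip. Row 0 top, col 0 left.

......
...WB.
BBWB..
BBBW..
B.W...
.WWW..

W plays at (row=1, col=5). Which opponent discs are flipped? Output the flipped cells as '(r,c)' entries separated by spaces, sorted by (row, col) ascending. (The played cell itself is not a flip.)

Answer: (1,4)

Derivation:
Dir NW: first cell '.' (not opp) -> no flip
Dir N: first cell '.' (not opp) -> no flip
Dir NE: edge -> no flip
Dir W: opp run (1,4) capped by W -> flip
Dir E: edge -> no flip
Dir SW: first cell '.' (not opp) -> no flip
Dir S: first cell '.' (not opp) -> no flip
Dir SE: edge -> no flip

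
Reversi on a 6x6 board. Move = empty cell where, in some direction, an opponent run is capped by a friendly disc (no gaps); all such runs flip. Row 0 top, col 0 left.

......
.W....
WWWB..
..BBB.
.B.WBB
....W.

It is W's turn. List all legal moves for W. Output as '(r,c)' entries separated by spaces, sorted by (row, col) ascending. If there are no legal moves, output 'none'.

Answer: (1,3) (2,4) (2,5) (4,2) (5,5)

Derivation:
(1,2): no bracket -> illegal
(1,3): flips 2 -> legal
(1,4): no bracket -> illegal
(2,4): flips 3 -> legal
(2,5): flips 1 -> legal
(3,0): no bracket -> illegal
(3,1): no bracket -> illegal
(3,5): no bracket -> illegal
(4,0): no bracket -> illegal
(4,2): flips 1 -> legal
(5,0): no bracket -> illegal
(5,1): no bracket -> illegal
(5,2): no bracket -> illegal
(5,3): no bracket -> illegal
(5,5): flips 2 -> legal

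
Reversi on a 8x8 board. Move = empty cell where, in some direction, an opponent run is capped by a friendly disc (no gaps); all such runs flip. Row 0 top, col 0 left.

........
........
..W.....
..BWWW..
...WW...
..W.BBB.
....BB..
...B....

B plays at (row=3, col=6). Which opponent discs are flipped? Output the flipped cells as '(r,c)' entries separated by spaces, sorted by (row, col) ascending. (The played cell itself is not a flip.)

Dir NW: first cell '.' (not opp) -> no flip
Dir N: first cell '.' (not opp) -> no flip
Dir NE: first cell '.' (not opp) -> no flip
Dir W: opp run (3,5) (3,4) (3,3) capped by B -> flip
Dir E: first cell '.' (not opp) -> no flip
Dir SW: first cell '.' (not opp) -> no flip
Dir S: first cell '.' (not opp) -> no flip
Dir SE: first cell '.' (not opp) -> no flip

Answer: (3,3) (3,4) (3,5)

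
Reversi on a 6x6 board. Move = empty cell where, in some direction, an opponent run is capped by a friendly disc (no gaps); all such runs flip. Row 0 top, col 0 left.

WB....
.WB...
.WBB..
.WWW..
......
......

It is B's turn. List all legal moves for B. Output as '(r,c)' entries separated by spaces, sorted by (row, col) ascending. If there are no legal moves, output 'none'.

Answer: (1,0) (2,0) (3,0) (4,0) (4,1) (4,2) (4,3) (4,4)

Derivation:
(0,2): no bracket -> illegal
(1,0): flips 1 -> legal
(2,0): flips 1 -> legal
(2,4): no bracket -> illegal
(3,0): flips 1 -> legal
(3,4): no bracket -> illegal
(4,0): flips 1 -> legal
(4,1): flips 4 -> legal
(4,2): flips 1 -> legal
(4,3): flips 1 -> legal
(4,4): flips 1 -> legal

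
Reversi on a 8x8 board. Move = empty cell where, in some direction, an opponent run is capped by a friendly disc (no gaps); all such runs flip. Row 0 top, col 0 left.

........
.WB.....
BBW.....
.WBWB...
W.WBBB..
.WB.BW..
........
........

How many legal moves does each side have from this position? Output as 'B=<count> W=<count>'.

Answer: B=12 W=6

Derivation:
-- B to move --
(0,0): flips 3 -> legal
(0,1): flips 1 -> legal
(0,2): flips 1 -> legal
(1,0): flips 1 -> legal
(1,3): no bracket -> illegal
(2,3): flips 2 -> legal
(2,4): no bracket -> illegal
(3,0): flips 1 -> legal
(4,1): flips 2 -> legal
(4,6): no bracket -> illegal
(5,0): flips 1 -> legal
(5,3): flips 2 -> legal
(5,6): flips 1 -> legal
(6,0): no bracket -> illegal
(6,1): no bracket -> illegal
(6,2): no bracket -> illegal
(6,4): no bracket -> illegal
(6,5): flips 1 -> legal
(6,6): flips 1 -> legal
B mobility = 12
-- W to move --
(0,1): no bracket -> illegal
(0,2): flips 1 -> legal
(0,3): no bracket -> illegal
(1,0): no bracket -> illegal
(1,3): flips 1 -> legal
(2,3): no bracket -> illegal
(2,4): no bracket -> illegal
(2,5): no bracket -> illegal
(3,0): no bracket -> illegal
(3,5): flips 2 -> legal
(3,6): no bracket -> illegal
(4,1): no bracket -> illegal
(4,6): flips 3 -> legal
(5,3): flips 3 -> legal
(5,6): no bracket -> illegal
(6,1): no bracket -> illegal
(6,2): flips 1 -> legal
(6,3): no bracket -> illegal
(6,4): no bracket -> illegal
(6,5): no bracket -> illegal
W mobility = 6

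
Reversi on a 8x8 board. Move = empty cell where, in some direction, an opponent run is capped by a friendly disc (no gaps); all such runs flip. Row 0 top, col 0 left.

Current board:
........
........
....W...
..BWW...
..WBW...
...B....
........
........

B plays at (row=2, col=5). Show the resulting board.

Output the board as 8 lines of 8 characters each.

Answer: ........
........
....WB..
..BWB...
..WBW...
...B....
........
........

Derivation:
Place B at (2,5); scan 8 dirs for brackets.
Dir NW: first cell '.' (not opp) -> no flip
Dir N: first cell '.' (not opp) -> no flip
Dir NE: first cell '.' (not opp) -> no flip
Dir W: opp run (2,4), next='.' -> no flip
Dir E: first cell '.' (not opp) -> no flip
Dir SW: opp run (3,4) capped by B -> flip
Dir S: first cell '.' (not opp) -> no flip
Dir SE: first cell '.' (not opp) -> no flip
All flips: (3,4)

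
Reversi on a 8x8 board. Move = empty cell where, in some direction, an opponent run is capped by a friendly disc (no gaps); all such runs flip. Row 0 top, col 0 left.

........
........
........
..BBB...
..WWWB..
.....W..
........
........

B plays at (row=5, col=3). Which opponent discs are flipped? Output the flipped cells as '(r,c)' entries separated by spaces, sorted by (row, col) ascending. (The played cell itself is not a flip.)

Answer: (4,3)

Derivation:
Dir NW: opp run (4,2), next='.' -> no flip
Dir N: opp run (4,3) capped by B -> flip
Dir NE: opp run (4,4), next='.' -> no flip
Dir W: first cell '.' (not opp) -> no flip
Dir E: first cell '.' (not opp) -> no flip
Dir SW: first cell '.' (not opp) -> no flip
Dir S: first cell '.' (not opp) -> no flip
Dir SE: first cell '.' (not opp) -> no flip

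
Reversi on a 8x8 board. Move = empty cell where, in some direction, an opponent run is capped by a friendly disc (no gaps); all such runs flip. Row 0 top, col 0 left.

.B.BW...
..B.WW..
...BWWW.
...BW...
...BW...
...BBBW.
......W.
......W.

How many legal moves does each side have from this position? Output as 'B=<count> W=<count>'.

Answer: B=9 W=7

Derivation:
-- B to move --
(0,5): flips 2 -> legal
(0,6): flips 2 -> legal
(1,3): no bracket -> illegal
(1,6): flips 2 -> legal
(1,7): no bracket -> illegal
(2,7): flips 3 -> legal
(3,5): flips 2 -> legal
(3,6): flips 2 -> legal
(3,7): no bracket -> illegal
(4,5): flips 2 -> legal
(4,6): no bracket -> illegal
(4,7): no bracket -> illegal
(5,7): flips 1 -> legal
(6,5): no bracket -> illegal
(6,7): no bracket -> illegal
(7,5): no bracket -> illegal
(7,7): flips 1 -> legal
B mobility = 9
-- W to move --
(0,0): no bracket -> illegal
(0,2): flips 1 -> legal
(1,0): no bracket -> illegal
(1,1): no bracket -> illegal
(1,3): no bracket -> illegal
(2,1): no bracket -> illegal
(2,2): flips 2 -> legal
(3,2): flips 2 -> legal
(4,2): flips 2 -> legal
(4,5): no bracket -> illegal
(4,6): no bracket -> illegal
(5,2): flips 4 -> legal
(6,2): flips 1 -> legal
(6,3): no bracket -> illegal
(6,4): flips 1 -> legal
(6,5): no bracket -> illegal
W mobility = 7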